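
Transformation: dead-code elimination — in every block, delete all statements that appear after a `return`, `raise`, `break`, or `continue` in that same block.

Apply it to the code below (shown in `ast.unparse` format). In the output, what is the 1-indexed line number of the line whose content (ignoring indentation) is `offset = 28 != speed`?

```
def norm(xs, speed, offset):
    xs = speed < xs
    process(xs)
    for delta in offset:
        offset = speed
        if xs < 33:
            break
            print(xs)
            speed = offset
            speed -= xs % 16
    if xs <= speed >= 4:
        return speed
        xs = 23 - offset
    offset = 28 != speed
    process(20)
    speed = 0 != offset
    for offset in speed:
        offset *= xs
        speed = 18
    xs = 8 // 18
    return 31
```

Transformed code:
def norm(xs, speed, offset):
    xs = speed < xs
    process(xs)
    for delta in offset:
        offset = speed
        if xs < 33:
            break
    if xs <= speed >= 4:
        return speed
    offset = 28 != speed
    process(20)
    speed = 0 != offset
    for offset in speed:
        offset *= xs
        speed = 18
    xs = 8 // 18
    return 31

10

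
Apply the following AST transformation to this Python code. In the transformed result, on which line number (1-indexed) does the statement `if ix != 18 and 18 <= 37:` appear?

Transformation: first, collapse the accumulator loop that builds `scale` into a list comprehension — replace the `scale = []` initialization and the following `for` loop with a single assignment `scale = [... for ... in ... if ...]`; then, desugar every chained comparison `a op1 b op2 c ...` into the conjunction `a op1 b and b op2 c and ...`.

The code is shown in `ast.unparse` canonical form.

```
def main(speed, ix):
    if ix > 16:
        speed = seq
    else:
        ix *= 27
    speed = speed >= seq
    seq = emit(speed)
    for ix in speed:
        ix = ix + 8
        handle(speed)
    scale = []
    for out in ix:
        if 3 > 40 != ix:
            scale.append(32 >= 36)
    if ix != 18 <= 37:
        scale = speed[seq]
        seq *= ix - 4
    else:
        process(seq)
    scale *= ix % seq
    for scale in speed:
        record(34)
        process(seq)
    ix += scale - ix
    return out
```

Transformed code:
def main(speed, ix):
    if ix > 16:
        speed = seq
    else:
        ix *= 27
    speed = speed >= seq
    seq = emit(speed)
    for ix in speed:
        ix = ix + 8
        handle(speed)
    scale = [32 >= 36 for out in ix if 3 > 40 and 40 != ix]
    if ix != 18 and 18 <= 37:
        scale = speed[seq]
        seq *= ix - 4
    else:
        process(seq)
    scale *= ix % seq
    for scale in speed:
        record(34)
        process(seq)
    ix += scale - ix
    return out

12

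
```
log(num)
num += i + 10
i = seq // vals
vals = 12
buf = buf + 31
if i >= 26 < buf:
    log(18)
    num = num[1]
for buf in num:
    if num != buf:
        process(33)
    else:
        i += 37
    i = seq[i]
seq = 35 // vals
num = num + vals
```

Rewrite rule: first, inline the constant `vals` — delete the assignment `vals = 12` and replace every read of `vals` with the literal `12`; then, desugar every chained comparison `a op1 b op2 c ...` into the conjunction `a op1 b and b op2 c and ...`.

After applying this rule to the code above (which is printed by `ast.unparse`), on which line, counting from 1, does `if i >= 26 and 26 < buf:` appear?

5

Transformed code:
log(num)
num += i + 10
i = seq // 12
buf = buf + 31
if i >= 26 and 26 < buf:
    log(18)
    num = num[1]
for buf in num:
    if num != buf:
        process(33)
    else:
        i += 37
    i = seq[i]
seq = 35 // 12
num = num + 12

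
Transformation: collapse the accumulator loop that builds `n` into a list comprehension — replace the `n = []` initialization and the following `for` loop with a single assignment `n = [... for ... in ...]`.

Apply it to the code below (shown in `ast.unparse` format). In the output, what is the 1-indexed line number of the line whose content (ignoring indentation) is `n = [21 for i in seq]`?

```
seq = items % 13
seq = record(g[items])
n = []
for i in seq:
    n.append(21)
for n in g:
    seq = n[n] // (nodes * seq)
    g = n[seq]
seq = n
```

Transformed code:
seq = items % 13
seq = record(g[items])
n = [21 for i in seq]
for n in g:
    seq = n[n] // (nodes * seq)
    g = n[seq]
seq = n

3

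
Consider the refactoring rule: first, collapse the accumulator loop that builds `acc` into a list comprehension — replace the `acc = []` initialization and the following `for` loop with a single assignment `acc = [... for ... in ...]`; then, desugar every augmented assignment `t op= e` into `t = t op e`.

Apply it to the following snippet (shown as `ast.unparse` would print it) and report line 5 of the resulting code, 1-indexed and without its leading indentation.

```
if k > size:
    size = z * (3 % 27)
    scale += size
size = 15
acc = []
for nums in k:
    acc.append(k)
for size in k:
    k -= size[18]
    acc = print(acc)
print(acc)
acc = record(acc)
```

acc = [k for nums in k]

Transformed code:
if k > size:
    size = z * (3 % 27)
    scale = scale + size
size = 15
acc = [k for nums in k]
for size in k:
    k = k - size[18]
    acc = print(acc)
print(acc)
acc = record(acc)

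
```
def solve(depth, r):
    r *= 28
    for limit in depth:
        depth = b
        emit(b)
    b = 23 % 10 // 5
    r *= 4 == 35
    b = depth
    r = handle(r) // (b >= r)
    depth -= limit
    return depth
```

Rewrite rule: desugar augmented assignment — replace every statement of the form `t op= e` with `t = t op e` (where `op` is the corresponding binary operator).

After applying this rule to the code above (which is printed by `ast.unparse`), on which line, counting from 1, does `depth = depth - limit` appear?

Transformed code:
def solve(depth, r):
    r = r * 28
    for limit in depth:
        depth = b
        emit(b)
    b = 23 % 10 // 5
    r = r * (4 == 35)
    b = depth
    r = handle(r) // (b >= r)
    depth = depth - limit
    return depth

10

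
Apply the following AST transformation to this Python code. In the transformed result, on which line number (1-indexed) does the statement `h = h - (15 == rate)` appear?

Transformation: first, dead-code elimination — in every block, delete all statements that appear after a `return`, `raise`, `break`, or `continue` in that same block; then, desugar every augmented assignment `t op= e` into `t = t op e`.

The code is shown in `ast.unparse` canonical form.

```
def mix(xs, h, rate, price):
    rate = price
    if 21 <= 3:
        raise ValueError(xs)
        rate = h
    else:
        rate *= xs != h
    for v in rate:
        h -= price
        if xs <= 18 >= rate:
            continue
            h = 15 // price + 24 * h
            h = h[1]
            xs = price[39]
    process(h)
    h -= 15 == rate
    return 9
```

Transformed code:
def mix(xs, h, rate, price):
    rate = price
    if 21 <= 3:
        raise ValueError(xs)
    else:
        rate = rate * (xs != h)
    for v in rate:
        h = h - price
        if xs <= 18 >= rate:
            continue
    process(h)
    h = h - (15 == rate)
    return 9

12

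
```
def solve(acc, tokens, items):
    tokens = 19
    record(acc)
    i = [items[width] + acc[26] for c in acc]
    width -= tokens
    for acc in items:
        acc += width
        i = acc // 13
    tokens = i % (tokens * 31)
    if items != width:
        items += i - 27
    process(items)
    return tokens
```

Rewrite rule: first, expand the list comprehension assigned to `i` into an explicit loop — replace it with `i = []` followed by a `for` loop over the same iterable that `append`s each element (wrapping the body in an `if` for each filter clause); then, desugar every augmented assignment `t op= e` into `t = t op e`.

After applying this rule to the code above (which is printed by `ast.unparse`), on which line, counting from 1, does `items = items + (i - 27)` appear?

Transformed code:
def solve(acc, tokens, items):
    tokens = 19
    record(acc)
    i = []
    for c in acc:
        i.append(items[width] + acc[26])
    width = width - tokens
    for acc in items:
        acc = acc + width
        i = acc // 13
    tokens = i % (tokens * 31)
    if items != width:
        items = items + (i - 27)
    process(items)
    return tokens

13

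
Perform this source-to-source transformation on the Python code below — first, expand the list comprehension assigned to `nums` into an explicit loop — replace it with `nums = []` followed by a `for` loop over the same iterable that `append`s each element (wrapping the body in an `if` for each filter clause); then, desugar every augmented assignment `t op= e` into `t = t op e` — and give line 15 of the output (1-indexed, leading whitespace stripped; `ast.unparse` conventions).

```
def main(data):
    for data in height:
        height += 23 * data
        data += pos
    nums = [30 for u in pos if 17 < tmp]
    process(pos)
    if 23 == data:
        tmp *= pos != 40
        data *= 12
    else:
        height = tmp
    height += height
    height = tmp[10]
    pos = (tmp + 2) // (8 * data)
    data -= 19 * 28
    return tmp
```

Transformed code:
def main(data):
    for data in height:
        height = height + 23 * data
        data = data + pos
    nums = []
    for u in pos:
        if 17 < tmp:
            nums.append(30)
    process(pos)
    if 23 == data:
        tmp = tmp * (pos != 40)
        data = data * 12
    else:
        height = tmp
    height = height + height
    height = tmp[10]
    pos = (tmp + 2) // (8 * data)
    data = data - 19 * 28
    return tmp

height = height + height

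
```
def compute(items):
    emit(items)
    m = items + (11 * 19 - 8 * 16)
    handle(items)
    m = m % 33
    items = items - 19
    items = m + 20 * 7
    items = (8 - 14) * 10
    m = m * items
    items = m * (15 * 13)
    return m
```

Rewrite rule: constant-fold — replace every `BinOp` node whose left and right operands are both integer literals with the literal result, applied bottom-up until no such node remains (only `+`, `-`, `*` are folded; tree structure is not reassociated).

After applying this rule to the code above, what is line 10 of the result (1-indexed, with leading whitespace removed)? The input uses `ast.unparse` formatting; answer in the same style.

Transformed code:
def compute(items):
    emit(items)
    m = items + 81
    handle(items)
    m = m % 33
    items = items - 19
    items = m + 140
    items = -60
    m = m * items
    items = m * 195
    return m

items = m * 195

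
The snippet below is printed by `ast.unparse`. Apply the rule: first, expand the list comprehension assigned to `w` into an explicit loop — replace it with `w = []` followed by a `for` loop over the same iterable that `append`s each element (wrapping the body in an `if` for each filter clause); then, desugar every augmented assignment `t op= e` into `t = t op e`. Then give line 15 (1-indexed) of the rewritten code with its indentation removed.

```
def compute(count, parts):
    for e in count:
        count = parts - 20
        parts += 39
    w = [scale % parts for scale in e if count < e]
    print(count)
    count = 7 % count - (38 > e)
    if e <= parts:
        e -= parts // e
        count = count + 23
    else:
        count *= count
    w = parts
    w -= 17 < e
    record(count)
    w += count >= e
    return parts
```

count = count * count

Transformed code:
def compute(count, parts):
    for e in count:
        count = parts - 20
        parts = parts + 39
    w = []
    for scale in e:
        if count < e:
            w.append(scale % parts)
    print(count)
    count = 7 % count - (38 > e)
    if e <= parts:
        e = e - parts // e
        count = count + 23
    else:
        count = count * count
    w = parts
    w = w - (17 < e)
    record(count)
    w = w + (count >= e)
    return parts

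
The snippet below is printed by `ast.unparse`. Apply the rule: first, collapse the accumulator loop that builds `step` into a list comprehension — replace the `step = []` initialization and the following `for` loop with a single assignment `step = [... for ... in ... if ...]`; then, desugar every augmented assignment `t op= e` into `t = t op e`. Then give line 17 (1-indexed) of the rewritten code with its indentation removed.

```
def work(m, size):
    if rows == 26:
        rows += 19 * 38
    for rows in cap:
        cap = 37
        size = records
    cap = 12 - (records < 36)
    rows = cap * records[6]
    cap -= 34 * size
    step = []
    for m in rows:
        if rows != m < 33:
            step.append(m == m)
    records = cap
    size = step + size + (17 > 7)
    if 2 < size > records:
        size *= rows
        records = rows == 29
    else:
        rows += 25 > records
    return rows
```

rows = rows + (25 > records)

Transformed code:
def work(m, size):
    if rows == 26:
        rows = rows + 19 * 38
    for rows in cap:
        cap = 37
        size = records
    cap = 12 - (records < 36)
    rows = cap * records[6]
    cap = cap - 34 * size
    step = [m == m for m in rows if rows != m < 33]
    records = cap
    size = step + size + (17 > 7)
    if 2 < size > records:
        size = size * rows
        records = rows == 29
    else:
        rows = rows + (25 > records)
    return rows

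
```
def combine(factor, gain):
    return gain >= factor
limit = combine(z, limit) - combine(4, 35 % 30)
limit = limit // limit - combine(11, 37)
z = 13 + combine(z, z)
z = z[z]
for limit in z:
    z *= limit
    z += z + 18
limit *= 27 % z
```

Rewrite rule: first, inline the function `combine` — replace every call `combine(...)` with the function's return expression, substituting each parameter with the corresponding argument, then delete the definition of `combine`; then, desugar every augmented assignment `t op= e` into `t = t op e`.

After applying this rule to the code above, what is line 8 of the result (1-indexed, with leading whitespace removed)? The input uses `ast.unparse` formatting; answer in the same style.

Transformed code:
limit = (limit >= z) - (35 % 30 >= 4)
limit = limit // limit - (37 >= 11)
z = 13 + (z >= z)
z = z[z]
for limit in z:
    z = z * limit
    z = z + (z + 18)
limit = limit * (27 % z)

limit = limit * (27 % z)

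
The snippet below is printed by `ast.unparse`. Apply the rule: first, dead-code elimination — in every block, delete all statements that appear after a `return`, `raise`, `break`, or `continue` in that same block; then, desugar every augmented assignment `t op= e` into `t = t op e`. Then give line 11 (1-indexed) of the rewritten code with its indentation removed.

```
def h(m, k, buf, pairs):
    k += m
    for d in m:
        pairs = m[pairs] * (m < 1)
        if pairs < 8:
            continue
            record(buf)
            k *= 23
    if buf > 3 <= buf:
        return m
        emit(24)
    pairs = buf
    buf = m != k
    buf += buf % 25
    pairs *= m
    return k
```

Transformed code:
def h(m, k, buf, pairs):
    k = k + m
    for d in m:
        pairs = m[pairs] * (m < 1)
        if pairs < 8:
            continue
    if buf > 3 <= buf:
        return m
    pairs = buf
    buf = m != k
    buf = buf + buf % 25
    pairs = pairs * m
    return k

buf = buf + buf % 25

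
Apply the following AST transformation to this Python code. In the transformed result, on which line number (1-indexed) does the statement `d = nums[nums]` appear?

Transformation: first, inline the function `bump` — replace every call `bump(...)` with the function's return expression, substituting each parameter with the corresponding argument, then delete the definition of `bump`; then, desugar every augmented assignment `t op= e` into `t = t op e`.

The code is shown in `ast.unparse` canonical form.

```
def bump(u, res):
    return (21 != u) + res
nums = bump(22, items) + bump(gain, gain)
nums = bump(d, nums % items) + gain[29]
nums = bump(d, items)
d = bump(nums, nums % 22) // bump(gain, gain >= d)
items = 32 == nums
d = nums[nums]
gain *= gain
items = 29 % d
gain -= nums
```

Transformed code:
nums = (21 != 22) + items + ((21 != gain) + gain)
nums = (21 != d) + nums % items + gain[29]
nums = (21 != d) + items
d = ((21 != nums) + nums % 22) // ((21 != gain) + (gain >= d))
items = 32 == nums
d = nums[nums]
gain = gain * gain
items = 29 % d
gain = gain - nums

6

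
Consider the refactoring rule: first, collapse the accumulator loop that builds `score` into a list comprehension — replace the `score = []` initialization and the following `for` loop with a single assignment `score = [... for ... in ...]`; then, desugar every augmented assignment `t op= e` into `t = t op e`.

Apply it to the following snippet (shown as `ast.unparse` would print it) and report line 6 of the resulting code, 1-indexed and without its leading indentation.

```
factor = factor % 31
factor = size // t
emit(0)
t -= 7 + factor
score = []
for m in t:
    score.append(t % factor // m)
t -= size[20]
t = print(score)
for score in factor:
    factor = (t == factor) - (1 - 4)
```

t = t - size[20]

Transformed code:
factor = factor % 31
factor = size // t
emit(0)
t = t - (7 + factor)
score = [t % factor // m for m in t]
t = t - size[20]
t = print(score)
for score in factor:
    factor = (t == factor) - (1 - 4)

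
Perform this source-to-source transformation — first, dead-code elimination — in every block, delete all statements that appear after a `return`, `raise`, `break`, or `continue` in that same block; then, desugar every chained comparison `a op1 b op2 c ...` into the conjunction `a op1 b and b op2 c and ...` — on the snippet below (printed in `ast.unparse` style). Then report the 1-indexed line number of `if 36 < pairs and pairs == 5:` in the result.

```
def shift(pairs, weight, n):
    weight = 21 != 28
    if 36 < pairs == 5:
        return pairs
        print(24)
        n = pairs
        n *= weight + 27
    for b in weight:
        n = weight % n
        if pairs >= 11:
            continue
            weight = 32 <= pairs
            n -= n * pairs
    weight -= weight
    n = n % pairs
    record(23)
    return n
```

Transformed code:
def shift(pairs, weight, n):
    weight = 21 != 28
    if 36 < pairs and pairs == 5:
        return pairs
    for b in weight:
        n = weight % n
        if pairs >= 11:
            continue
    weight -= weight
    n = n % pairs
    record(23)
    return n

3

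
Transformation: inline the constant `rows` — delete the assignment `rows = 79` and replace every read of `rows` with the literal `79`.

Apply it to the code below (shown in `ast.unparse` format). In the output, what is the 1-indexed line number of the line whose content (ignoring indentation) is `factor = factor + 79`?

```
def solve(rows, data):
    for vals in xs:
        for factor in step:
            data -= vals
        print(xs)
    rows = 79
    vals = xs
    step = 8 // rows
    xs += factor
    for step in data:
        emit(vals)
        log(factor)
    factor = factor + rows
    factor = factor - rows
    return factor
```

12

Transformed code:
def solve(rows, data):
    for vals in xs:
        for factor in step:
            data -= vals
        print(xs)
    vals = xs
    step = 8 // 79
    xs += factor
    for step in data:
        emit(vals)
        log(factor)
    factor = factor + 79
    factor = factor - 79
    return factor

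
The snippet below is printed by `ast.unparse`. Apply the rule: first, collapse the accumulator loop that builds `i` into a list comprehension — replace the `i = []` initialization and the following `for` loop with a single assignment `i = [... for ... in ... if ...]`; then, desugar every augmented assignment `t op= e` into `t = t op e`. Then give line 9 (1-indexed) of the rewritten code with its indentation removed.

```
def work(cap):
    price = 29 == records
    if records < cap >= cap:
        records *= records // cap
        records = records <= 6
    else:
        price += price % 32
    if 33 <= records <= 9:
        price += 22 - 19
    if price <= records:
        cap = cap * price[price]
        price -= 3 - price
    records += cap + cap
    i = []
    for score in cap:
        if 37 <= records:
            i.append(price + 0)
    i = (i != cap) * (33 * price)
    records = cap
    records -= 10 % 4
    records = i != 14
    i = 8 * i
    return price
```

Transformed code:
def work(cap):
    price = 29 == records
    if records < cap >= cap:
        records = records * (records // cap)
        records = records <= 6
    else:
        price = price + price % 32
    if 33 <= records <= 9:
        price = price + (22 - 19)
    if price <= records:
        cap = cap * price[price]
        price = price - (3 - price)
    records = records + (cap + cap)
    i = [price + 0 for score in cap if 37 <= records]
    i = (i != cap) * (33 * price)
    records = cap
    records = records - 10 % 4
    records = i != 14
    i = 8 * i
    return price

price = price + (22 - 19)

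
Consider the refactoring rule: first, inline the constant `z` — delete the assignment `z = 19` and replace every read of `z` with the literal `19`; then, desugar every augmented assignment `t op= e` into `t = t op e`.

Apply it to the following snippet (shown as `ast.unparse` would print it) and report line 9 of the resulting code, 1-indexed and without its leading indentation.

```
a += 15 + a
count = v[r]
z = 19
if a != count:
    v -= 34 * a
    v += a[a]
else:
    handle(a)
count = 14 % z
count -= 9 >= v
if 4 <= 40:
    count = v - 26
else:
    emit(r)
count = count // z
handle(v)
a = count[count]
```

Transformed code:
a = a + (15 + a)
count = v[r]
if a != count:
    v = v - 34 * a
    v = v + a[a]
else:
    handle(a)
count = 14 % 19
count = count - (9 >= v)
if 4 <= 40:
    count = v - 26
else:
    emit(r)
count = count // 19
handle(v)
a = count[count]

count = count - (9 >= v)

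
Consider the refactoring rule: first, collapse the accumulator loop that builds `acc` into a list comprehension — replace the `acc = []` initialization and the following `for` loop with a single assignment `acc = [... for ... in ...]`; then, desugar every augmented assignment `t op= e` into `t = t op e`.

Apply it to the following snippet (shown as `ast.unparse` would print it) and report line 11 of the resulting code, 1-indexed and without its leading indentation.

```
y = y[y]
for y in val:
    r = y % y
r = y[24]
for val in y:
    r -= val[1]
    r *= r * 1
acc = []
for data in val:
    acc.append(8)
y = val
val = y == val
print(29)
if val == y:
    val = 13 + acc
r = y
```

print(29)

Transformed code:
y = y[y]
for y in val:
    r = y % y
r = y[24]
for val in y:
    r = r - val[1]
    r = r * (r * 1)
acc = [8 for data in val]
y = val
val = y == val
print(29)
if val == y:
    val = 13 + acc
r = y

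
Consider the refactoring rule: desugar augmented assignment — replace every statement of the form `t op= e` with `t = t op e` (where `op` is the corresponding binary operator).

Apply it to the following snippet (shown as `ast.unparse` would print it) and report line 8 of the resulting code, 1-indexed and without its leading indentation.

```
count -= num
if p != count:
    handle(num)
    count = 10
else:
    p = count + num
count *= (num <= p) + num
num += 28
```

num = num + 28

Transformed code:
count = count - num
if p != count:
    handle(num)
    count = 10
else:
    p = count + num
count = count * ((num <= p) + num)
num = num + 28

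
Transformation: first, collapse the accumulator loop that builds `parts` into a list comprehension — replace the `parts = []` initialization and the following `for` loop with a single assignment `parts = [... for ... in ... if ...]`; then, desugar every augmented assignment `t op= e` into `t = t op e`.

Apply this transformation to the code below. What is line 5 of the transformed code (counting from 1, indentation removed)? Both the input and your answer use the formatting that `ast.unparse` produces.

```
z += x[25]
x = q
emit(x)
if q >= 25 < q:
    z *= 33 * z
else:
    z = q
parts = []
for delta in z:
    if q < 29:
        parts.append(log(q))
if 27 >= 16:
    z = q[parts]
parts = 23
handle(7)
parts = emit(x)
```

z = z * (33 * z)

Transformed code:
z = z + x[25]
x = q
emit(x)
if q >= 25 < q:
    z = z * (33 * z)
else:
    z = q
parts = [log(q) for delta in z if q < 29]
if 27 >= 16:
    z = q[parts]
parts = 23
handle(7)
parts = emit(x)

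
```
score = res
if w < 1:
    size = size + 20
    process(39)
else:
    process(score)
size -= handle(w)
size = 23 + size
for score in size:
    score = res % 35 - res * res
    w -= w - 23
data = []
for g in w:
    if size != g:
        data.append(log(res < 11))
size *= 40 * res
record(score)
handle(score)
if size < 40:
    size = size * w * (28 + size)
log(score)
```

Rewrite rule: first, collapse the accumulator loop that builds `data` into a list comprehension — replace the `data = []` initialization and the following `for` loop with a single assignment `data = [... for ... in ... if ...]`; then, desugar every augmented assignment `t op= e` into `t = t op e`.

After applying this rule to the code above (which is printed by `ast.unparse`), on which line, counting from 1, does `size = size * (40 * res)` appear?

13

Transformed code:
score = res
if w < 1:
    size = size + 20
    process(39)
else:
    process(score)
size = size - handle(w)
size = 23 + size
for score in size:
    score = res % 35 - res * res
    w = w - (w - 23)
data = [log(res < 11) for g in w if size != g]
size = size * (40 * res)
record(score)
handle(score)
if size < 40:
    size = size * w * (28 + size)
log(score)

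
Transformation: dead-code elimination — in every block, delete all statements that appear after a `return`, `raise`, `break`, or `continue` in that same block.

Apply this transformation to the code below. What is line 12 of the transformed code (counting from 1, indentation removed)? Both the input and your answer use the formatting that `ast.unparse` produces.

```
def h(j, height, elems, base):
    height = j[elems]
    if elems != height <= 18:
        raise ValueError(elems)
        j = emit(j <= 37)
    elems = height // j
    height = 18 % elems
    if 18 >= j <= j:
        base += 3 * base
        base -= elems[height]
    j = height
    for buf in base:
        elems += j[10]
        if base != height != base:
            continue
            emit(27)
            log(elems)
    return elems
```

elems += j[10]

Transformed code:
def h(j, height, elems, base):
    height = j[elems]
    if elems != height <= 18:
        raise ValueError(elems)
    elems = height // j
    height = 18 % elems
    if 18 >= j <= j:
        base += 3 * base
        base -= elems[height]
    j = height
    for buf in base:
        elems += j[10]
        if base != height != base:
            continue
    return elems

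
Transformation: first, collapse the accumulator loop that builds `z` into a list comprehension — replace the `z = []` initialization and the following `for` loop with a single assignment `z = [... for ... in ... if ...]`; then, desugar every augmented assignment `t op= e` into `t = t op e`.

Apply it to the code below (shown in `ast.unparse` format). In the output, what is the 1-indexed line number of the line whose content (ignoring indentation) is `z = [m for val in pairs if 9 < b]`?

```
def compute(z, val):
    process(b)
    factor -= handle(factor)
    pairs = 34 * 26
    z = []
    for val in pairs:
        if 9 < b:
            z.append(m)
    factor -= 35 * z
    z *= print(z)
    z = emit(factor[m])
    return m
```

5

Transformed code:
def compute(z, val):
    process(b)
    factor = factor - handle(factor)
    pairs = 34 * 26
    z = [m for val in pairs if 9 < b]
    factor = factor - 35 * z
    z = z * print(z)
    z = emit(factor[m])
    return m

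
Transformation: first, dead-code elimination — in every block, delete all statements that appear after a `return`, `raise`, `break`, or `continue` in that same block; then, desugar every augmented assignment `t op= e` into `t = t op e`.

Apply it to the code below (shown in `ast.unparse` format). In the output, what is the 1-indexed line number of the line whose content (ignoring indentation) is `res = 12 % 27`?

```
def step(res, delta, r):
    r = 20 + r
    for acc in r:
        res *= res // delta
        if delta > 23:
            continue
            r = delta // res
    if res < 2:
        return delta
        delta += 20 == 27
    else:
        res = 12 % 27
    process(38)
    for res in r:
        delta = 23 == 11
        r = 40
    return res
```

10

Transformed code:
def step(res, delta, r):
    r = 20 + r
    for acc in r:
        res = res * (res // delta)
        if delta > 23:
            continue
    if res < 2:
        return delta
    else:
        res = 12 % 27
    process(38)
    for res in r:
        delta = 23 == 11
        r = 40
    return res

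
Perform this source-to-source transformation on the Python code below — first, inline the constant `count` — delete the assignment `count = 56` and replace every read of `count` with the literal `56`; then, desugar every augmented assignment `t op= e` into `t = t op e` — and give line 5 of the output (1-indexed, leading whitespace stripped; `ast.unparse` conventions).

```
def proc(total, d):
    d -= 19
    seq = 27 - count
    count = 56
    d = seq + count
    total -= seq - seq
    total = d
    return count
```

Transformed code:
def proc(total, d):
    d = d - 19
    seq = 27 - 56
    d = seq + 56
    total = total - (seq - seq)
    total = d
    return 56

total = total - (seq - seq)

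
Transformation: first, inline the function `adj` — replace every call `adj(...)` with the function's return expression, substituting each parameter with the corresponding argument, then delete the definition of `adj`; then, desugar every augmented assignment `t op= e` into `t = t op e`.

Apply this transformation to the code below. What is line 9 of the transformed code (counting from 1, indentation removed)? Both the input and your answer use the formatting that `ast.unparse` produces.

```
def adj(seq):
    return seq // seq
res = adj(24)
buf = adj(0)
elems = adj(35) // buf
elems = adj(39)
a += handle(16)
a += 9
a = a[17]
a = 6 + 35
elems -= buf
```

elems = elems - buf

Transformed code:
res = 24 // 24
buf = 0 // 0
elems = 35 // 35 // buf
elems = 39 // 39
a = a + handle(16)
a = a + 9
a = a[17]
a = 6 + 35
elems = elems - buf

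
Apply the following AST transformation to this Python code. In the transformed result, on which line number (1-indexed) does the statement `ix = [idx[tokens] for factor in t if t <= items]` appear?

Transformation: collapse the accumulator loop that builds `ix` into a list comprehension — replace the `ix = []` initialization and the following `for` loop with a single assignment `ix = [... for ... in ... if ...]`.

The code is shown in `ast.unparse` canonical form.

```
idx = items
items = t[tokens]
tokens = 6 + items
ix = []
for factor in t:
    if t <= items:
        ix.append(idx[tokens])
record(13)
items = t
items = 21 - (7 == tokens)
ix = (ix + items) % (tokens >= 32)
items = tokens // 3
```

Transformed code:
idx = items
items = t[tokens]
tokens = 6 + items
ix = [idx[tokens] for factor in t if t <= items]
record(13)
items = t
items = 21 - (7 == tokens)
ix = (ix + items) % (tokens >= 32)
items = tokens // 3

4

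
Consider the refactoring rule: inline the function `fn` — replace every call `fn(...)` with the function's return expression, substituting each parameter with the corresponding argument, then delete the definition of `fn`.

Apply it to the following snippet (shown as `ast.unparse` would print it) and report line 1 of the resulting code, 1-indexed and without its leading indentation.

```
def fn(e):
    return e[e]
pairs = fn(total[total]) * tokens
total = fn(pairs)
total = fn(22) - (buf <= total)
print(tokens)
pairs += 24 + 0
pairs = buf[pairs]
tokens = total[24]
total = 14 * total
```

Transformed code:
pairs = total[total][total[total]] * tokens
total = pairs[pairs]
total = 22[22] - (buf <= total)
print(tokens)
pairs += 24 + 0
pairs = buf[pairs]
tokens = total[24]
total = 14 * total

pairs = total[total][total[total]] * tokens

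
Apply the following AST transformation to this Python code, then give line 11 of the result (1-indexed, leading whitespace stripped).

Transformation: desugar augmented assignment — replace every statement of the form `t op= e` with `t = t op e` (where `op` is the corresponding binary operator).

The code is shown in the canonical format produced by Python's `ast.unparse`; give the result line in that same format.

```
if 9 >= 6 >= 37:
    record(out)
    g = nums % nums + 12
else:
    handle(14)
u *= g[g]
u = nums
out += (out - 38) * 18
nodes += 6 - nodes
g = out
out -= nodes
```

Transformed code:
if 9 >= 6 >= 37:
    record(out)
    g = nums % nums + 12
else:
    handle(14)
u = u * g[g]
u = nums
out = out + (out - 38) * 18
nodes = nodes + (6 - nodes)
g = out
out = out - nodes

out = out - nodes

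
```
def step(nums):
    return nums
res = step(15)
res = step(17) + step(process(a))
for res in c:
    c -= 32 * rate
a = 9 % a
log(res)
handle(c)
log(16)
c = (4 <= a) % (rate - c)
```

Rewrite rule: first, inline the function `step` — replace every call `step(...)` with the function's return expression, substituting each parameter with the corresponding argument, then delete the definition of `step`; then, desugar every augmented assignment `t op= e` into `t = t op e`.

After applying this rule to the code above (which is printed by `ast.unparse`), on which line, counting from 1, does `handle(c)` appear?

7

Transformed code:
res = 15
res = 17 + process(a)
for res in c:
    c = c - 32 * rate
a = 9 % a
log(res)
handle(c)
log(16)
c = (4 <= a) % (rate - c)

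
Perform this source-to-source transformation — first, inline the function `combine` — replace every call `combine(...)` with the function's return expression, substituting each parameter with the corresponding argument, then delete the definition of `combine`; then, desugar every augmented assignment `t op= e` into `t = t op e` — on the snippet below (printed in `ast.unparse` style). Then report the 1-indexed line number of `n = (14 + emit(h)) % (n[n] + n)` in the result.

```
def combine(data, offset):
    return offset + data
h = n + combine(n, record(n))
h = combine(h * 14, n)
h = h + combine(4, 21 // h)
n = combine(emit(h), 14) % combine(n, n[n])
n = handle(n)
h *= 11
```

4

Transformed code:
h = n + (record(n) + n)
h = n + h * 14
h = h + (21 // h + 4)
n = (14 + emit(h)) % (n[n] + n)
n = handle(n)
h = h * 11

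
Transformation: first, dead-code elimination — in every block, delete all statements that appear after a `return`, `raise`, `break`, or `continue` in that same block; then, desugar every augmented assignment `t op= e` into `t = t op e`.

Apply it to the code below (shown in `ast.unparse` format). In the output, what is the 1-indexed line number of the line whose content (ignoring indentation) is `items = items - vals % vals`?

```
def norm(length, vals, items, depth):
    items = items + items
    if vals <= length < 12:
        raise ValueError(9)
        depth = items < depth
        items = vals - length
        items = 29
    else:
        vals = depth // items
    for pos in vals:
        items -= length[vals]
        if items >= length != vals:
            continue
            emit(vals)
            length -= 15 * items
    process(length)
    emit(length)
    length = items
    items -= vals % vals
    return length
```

14

Transformed code:
def norm(length, vals, items, depth):
    items = items + items
    if vals <= length < 12:
        raise ValueError(9)
    else:
        vals = depth // items
    for pos in vals:
        items = items - length[vals]
        if items >= length != vals:
            continue
    process(length)
    emit(length)
    length = items
    items = items - vals % vals
    return length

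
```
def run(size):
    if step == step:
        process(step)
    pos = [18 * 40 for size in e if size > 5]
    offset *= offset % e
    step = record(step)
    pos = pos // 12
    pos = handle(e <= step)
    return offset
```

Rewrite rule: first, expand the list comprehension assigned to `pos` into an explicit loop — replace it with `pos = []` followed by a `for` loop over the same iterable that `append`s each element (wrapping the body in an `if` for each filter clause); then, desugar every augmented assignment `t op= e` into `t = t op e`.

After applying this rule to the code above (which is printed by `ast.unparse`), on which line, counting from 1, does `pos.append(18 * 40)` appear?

Transformed code:
def run(size):
    if step == step:
        process(step)
    pos = []
    for size in e:
        if size > 5:
            pos.append(18 * 40)
    offset = offset * (offset % e)
    step = record(step)
    pos = pos // 12
    pos = handle(e <= step)
    return offset

7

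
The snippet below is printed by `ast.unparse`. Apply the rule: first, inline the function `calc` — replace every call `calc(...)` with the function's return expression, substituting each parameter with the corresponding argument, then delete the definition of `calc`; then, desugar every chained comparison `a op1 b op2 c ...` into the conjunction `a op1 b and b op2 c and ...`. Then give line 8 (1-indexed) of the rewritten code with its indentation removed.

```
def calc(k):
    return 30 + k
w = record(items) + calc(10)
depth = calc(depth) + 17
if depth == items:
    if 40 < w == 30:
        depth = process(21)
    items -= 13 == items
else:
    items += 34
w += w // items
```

items += 34

Transformed code:
w = record(items) + (30 + 10)
depth = 30 + depth + 17
if depth == items:
    if 40 < w and w == 30:
        depth = process(21)
    items -= 13 == items
else:
    items += 34
w += w // items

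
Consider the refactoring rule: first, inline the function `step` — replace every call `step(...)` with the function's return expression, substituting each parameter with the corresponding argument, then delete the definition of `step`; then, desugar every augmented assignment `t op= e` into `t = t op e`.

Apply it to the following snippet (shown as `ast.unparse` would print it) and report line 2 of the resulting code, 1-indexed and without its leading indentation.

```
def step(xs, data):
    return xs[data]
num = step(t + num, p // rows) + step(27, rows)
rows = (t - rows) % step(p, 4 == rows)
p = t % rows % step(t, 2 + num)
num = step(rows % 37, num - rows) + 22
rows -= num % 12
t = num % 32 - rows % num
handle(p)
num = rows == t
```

rows = (t - rows) % p[4 == rows]

Transformed code:
num = (t + num)[p // rows] + 27[rows]
rows = (t - rows) % p[4 == rows]
p = t % rows % t[2 + num]
num = (rows % 37)[num - rows] + 22
rows = rows - num % 12
t = num % 32 - rows % num
handle(p)
num = rows == t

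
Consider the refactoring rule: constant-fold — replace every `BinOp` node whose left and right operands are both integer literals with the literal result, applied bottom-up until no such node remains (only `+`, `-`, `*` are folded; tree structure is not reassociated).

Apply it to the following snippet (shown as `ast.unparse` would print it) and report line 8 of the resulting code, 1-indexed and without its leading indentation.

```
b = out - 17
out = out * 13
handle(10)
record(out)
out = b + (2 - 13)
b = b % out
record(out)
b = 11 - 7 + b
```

b = 4 + b

Transformed code:
b = out - 17
out = out * 13
handle(10)
record(out)
out = b + -11
b = b % out
record(out)
b = 4 + b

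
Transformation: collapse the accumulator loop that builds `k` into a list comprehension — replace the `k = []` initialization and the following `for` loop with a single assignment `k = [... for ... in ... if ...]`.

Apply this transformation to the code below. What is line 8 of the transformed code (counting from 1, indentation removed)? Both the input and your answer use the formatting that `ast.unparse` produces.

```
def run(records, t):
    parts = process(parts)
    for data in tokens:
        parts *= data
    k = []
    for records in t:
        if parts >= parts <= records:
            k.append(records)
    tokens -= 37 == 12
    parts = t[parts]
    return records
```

Transformed code:
def run(records, t):
    parts = process(parts)
    for data in tokens:
        parts *= data
    k = [records for records in t if parts >= parts <= records]
    tokens -= 37 == 12
    parts = t[parts]
    return records

return records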